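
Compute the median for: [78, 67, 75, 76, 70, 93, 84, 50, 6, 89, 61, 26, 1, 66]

68.5

Step 1: Sort the data in ascending order: [1, 6, 26, 50, 61, 66, 67, 70, 75, 76, 78, 84, 89, 93]
Step 2: The number of values is n = 14.
Step 3: Since n is even, the median is the average of positions 7 and 8:
  Median = (67 + 70) / 2 = 68.5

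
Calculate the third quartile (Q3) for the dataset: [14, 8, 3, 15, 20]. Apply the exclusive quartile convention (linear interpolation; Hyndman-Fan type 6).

17.5

Step 1: Sort the data: [3, 8, 14, 15, 20]
Step 2: n = 5
Step 3: Using the exclusive quartile method:
  Q1 = 5.5
  Q2 (median) = 14
  Q3 = 17.5
  IQR = Q3 - Q1 = 17.5 - 5.5 = 12
Step 4: Q3 = 17.5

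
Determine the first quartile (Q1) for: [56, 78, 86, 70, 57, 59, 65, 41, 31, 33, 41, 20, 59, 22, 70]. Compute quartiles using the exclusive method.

33

Step 1: Sort the data: [20, 22, 31, 33, 41, 41, 56, 57, 59, 59, 65, 70, 70, 78, 86]
Step 2: n = 15
Step 3: Using the exclusive quartile method:
  Q1 = 33
  Q2 (median) = 57
  Q3 = 70
  IQR = Q3 - Q1 = 70 - 33 = 37
Step 4: Q1 = 33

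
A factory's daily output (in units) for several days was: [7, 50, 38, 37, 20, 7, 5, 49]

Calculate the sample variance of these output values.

366.5536

Step 1: Compute the mean: (7 + 50 + 38 + 37 + 20 + 7 + 5 + 49) / 8 = 26.625
Step 2: Compute squared deviations from the mean:
  (7 - 26.625)^2 = 385.1406
  (50 - 26.625)^2 = 546.3906
  (38 - 26.625)^2 = 129.3906
  (37 - 26.625)^2 = 107.6406
  (20 - 26.625)^2 = 43.8906
  (7 - 26.625)^2 = 385.1406
  (5 - 26.625)^2 = 467.6406
  (49 - 26.625)^2 = 500.6406
Step 3: Sum of squared deviations = 2565.875
Step 4: Sample variance = 2565.875 / 7 = 366.5536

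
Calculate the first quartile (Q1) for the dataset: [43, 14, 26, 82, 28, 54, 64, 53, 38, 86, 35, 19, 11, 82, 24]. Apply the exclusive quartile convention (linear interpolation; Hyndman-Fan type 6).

24

Step 1: Sort the data: [11, 14, 19, 24, 26, 28, 35, 38, 43, 53, 54, 64, 82, 82, 86]
Step 2: n = 15
Step 3: Using the exclusive quartile method:
  Q1 = 24
  Q2 (median) = 38
  Q3 = 64
  IQR = Q3 - Q1 = 64 - 24 = 40
Step 4: Q1 = 24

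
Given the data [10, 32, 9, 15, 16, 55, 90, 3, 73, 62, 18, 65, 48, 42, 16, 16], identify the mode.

16

Step 1: Count the frequency of each value:
  3: appears 1 time(s)
  9: appears 1 time(s)
  10: appears 1 time(s)
  15: appears 1 time(s)
  16: appears 3 time(s)
  18: appears 1 time(s)
  32: appears 1 time(s)
  42: appears 1 time(s)
  48: appears 1 time(s)
  55: appears 1 time(s)
  62: appears 1 time(s)
  65: appears 1 time(s)
  73: appears 1 time(s)
  90: appears 1 time(s)
Step 2: The value 16 appears most frequently (3 times).
Step 3: Mode = 16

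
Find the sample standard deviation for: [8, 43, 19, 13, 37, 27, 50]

15.7948

Step 1: Compute the mean: 28.1429
Step 2: Sum of squared deviations from the mean: 1496.8571
Step 3: Sample variance = 1496.8571 / 6 = 249.4762
Step 4: Standard deviation = sqrt(249.4762) = 15.7948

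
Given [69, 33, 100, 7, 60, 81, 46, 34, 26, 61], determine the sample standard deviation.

27.8889

Step 1: Compute the mean: 51.7
Step 2: Sum of squared deviations from the mean: 7000.1
Step 3: Sample variance = 7000.1 / 9 = 777.7889
Step 4: Standard deviation = sqrt(777.7889) = 27.8889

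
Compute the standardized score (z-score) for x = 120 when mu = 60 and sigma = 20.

3

Step 1: Recall the z-score formula: z = (x - mu) / sigma
Step 2: Substitute values: z = (120 - 60) / 20
Step 3: z = 60 / 20 = 3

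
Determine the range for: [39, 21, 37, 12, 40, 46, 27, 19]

34

Step 1: Identify the maximum value: max = 46
Step 2: Identify the minimum value: min = 12
Step 3: Range = max - min = 46 - 12 = 34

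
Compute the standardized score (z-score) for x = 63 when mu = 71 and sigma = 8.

-1

Step 1: Recall the z-score formula: z = (x - mu) / sigma
Step 2: Substitute values: z = (63 - 71) / 8
Step 3: z = -8 / 8 = -1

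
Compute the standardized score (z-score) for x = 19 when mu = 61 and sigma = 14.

-3

Step 1: Recall the z-score formula: z = (x - mu) / sigma
Step 2: Substitute values: z = (19 - 61) / 14
Step 3: z = -42 / 14 = -3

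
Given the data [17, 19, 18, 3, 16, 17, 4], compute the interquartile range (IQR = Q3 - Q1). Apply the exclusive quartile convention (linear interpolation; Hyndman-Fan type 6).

14

Step 1: Sort the data: [3, 4, 16, 17, 17, 18, 19]
Step 2: n = 7
Step 3: Using the exclusive quartile method:
  Q1 = 4
  Q2 (median) = 17
  Q3 = 18
  IQR = Q3 - Q1 = 18 - 4 = 14
Step 4: IQR = 14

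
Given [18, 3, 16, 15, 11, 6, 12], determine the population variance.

25.3878

Step 1: Compute the mean: (18 + 3 + 16 + 15 + 11 + 6 + 12) / 7 = 11.5714
Step 2: Compute squared deviations from the mean:
  (18 - 11.5714)^2 = 41.3265
  (3 - 11.5714)^2 = 73.4694
  (16 - 11.5714)^2 = 19.6122
  (15 - 11.5714)^2 = 11.7551
  (11 - 11.5714)^2 = 0.3265
  (6 - 11.5714)^2 = 31.0408
  (12 - 11.5714)^2 = 0.1837
Step 3: Sum of squared deviations = 177.7143
Step 4: Population variance = 177.7143 / 7 = 25.3878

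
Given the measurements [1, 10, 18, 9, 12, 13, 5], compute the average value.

9.7143

Step 1: Sum all values: 1 + 10 + 18 + 9 + 12 + 13 + 5 = 68
Step 2: Count the number of values: n = 7
Step 3: Mean = sum / n = 68 / 7 = 9.7143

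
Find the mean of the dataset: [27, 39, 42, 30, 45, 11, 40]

33.4286

Step 1: Sum all values: 27 + 39 + 42 + 30 + 45 + 11 + 40 = 234
Step 2: Count the number of values: n = 7
Step 3: Mean = sum / n = 234 / 7 = 33.4286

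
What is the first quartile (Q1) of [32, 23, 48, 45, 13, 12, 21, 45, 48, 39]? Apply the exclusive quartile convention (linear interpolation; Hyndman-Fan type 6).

19

Step 1: Sort the data: [12, 13, 21, 23, 32, 39, 45, 45, 48, 48]
Step 2: n = 10
Step 3: Using the exclusive quartile method:
  Q1 = 19
  Q2 (median) = 35.5
  Q3 = 45.75
  IQR = Q3 - Q1 = 45.75 - 19 = 26.75
Step 4: Q1 = 19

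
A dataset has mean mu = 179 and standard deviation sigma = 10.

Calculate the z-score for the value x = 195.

1.6

Step 1: Recall the z-score formula: z = (x - mu) / sigma
Step 2: Substitute values: z = (195 - 179) / 10
Step 3: z = 16 / 10 = 1.6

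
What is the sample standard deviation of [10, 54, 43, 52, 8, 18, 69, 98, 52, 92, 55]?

29.8578

Step 1: Compute the mean: 50.0909
Step 2: Sum of squared deviations from the mean: 8914.9091
Step 3: Sample variance = 8914.9091 / 10 = 891.4909
Step 4: Standard deviation = sqrt(891.4909) = 29.8578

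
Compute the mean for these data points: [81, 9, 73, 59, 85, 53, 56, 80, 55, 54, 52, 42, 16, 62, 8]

52.3333

Step 1: Sum all values: 81 + 9 + 73 + 59 + 85 + 53 + 56 + 80 + 55 + 54 + 52 + 42 + 16 + 62 + 8 = 785
Step 2: Count the number of values: n = 15
Step 3: Mean = sum / n = 785 / 15 = 52.3333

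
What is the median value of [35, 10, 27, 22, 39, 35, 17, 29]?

28

Step 1: Sort the data in ascending order: [10, 17, 22, 27, 29, 35, 35, 39]
Step 2: The number of values is n = 8.
Step 3: Since n is even, the median is the average of positions 4 and 5:
  Median = (27 + 29) / 2 = 28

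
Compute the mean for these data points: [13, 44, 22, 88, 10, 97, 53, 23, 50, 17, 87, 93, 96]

53.3077

Step 1: Sum all values: 13 + 44 + 22 + 88 + 10 + 97 + 53 + 23 + 50 + 17 + 87 + 93 + 96 = 693
Step 2: Count the number of values: n = 13
Step 3: Mean = sum / n = 693 / 13 = 53.3077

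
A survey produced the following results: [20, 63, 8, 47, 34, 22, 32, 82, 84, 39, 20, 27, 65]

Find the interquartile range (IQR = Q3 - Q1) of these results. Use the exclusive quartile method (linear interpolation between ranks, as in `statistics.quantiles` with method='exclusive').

43

Step 1: Sort the data: [8, 20, 20, 22, 27, 32, 34, 39, 47, 63, 65, 82, 84]
Step 2: n = 13
Step 3: Using the exclusive quartile method:
  Q1 = 21
  Q2 (median) = 34
  Q3 = 64
  IQR = Q3 - Q1 = 64 - 21 = 43
Step 4: IQR = 43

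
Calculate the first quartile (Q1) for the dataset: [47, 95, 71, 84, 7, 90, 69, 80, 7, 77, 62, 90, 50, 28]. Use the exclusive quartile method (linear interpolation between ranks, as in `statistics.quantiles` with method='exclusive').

42.25

Step 1: Sort the data: [7, 7, 28, 47, 50, 62, 69, 71, 77, 80, 84, 90, 90, 95]
Step 2: n = 14
Step 3: Using the exclusive quartile method:
  Q1 = 42.25
  Q2 (median) = 70
  Q3 = 85.5
  IQR = Q3 - Q1 = 85.5 - 42.25 = 43.25
Step 4: Q1 = 42.25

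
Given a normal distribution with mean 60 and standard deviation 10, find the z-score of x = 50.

-1

Step 1: Recall the z-score formula: z = (x - mu) / sigma
Step 2: Substitute values: z = (50 - 60) / 10
Step 3: z = -10 / 10 = -1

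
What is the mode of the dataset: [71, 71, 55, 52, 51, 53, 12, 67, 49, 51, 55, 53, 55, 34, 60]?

55

Step 1: Count the frequency of each value:
  12: appears 1 time(s)
  34: appears 1 time(s)
  49: appears 1 time(s)
  51: appears 2 time(s)
  52: appears 1 time(s)
  53: appears 2 time(s)
  55: appears 3 time(s)
  60: appears 1 time(s)
  67: appears 1 time(s)
  71: appears 2 time(s)
Step 2: The value 55 appears most frequently (3 times).
Step 3: Mode = 55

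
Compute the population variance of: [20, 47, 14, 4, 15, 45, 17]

230.1224

Step 1: Compute the mean: (20 + 47 + 14 + 4 + 15 + 45 + 17) / 7 = 23.1429
Step 2: Compute squared deviations from the mean:
  (20 - 23.1429)^2 = 9.8776
  (47 - 23.1429)^2 = 569.1633
  (14 - 23.1429)^2 = 83.5918
  (4 - 23.1429)^2 = 366.449
  (15 - 23.1429)^2 = 66.3061
  (45 - 23.1429)^2 = 477.7347
  (17 - 23.1429)^2 = 37.7347
Step 3: Sum of squared deviations = 1610.8571
Step 4: Population variance = 1610.8571 / 7 = 230.1224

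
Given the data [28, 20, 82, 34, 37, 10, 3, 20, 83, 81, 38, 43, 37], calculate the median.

37

Step 1: Sort the data in ascending order: [3, 10, 20, 20, 28, 34, 37, 37, 38, 43, 81, 82, 83]
Step 2: The number of values is n = 13.
Step 3: Since n is odd, the median is the middle value at position 7: 37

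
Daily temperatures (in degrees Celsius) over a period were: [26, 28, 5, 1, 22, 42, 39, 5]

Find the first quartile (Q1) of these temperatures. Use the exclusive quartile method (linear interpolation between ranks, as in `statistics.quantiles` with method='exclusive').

5

Step 1: Sort the data: [1, 5, 5, 22, 26, 28, 39, 42]
Step 2: n = 8
Step 3: Using the exclusive quartile method:
  Q1 = 5
  Q2 (median) = 24
  Q3 = 36.25
  IQR = Q3 - Q1 = 36.25 - 5 = 31.25
Step 4: Q1 = 5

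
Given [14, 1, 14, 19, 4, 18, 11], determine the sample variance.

46.2857

Step 1: Compute the mean: (14 + 1 + 14 + 19 + 4 + 18 + 11) / 7 = 11.5714
Step 2: Compute squared deviations from the mean:
  (14 - 11.5714)^2 = 5.898
  (1 - 11.5714)^2 = 111.7551
  (14 - 11.5714)^2 = 5.898
  (19 - 11.5714)^2 = 55.1837
  (4 - 11.5714)^2 = 57.3265
  (18 - 11.5714)^2 = 41.3265
  (11 - 11.5714)^2 = 0.3265
Step 3: Sum of squared deviations = 277.7143
Step 4: Sample variance = 277.7143 / 6 = 46.2857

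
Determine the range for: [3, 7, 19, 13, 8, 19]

16

Step 1: Identify the maximum value: max = 19
Step 2: Identify the minimum value: min = 3
Step 3: Range = max - min = 19 - 3 = 16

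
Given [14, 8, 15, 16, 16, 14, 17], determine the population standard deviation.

2.7627

Step 1: Compute the mean: 14.2857
Step 2: Sum of squared deviations from the mean: 53.4286
Step 3: Population variance = 53.4286 / 7 = 7.6327
Step 4: Standard deviation = sqrt(7.6327) = 2.7627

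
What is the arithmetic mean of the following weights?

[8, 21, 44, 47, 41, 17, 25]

29

Step 1: Sum all values: 8 + 21 + 44 + 47 + 41 + 17 + 25 = 203
Step 2: Count the number of values: n = 7
Step 3: Mean = sum / n = 203 / 7 = 29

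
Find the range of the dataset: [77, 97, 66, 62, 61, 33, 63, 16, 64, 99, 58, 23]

83

Step 1: Identify the maximum value: max = 99
Step 2: Identify the minimum value: min = 16
Step 3: Range = max - min = 99 - 16 = 83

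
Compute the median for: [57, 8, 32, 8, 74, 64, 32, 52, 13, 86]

42

Step 1: Sort the data in ascending order: [8, 8, 13, 32, 32, 52, 57, 64, 74, 86]
Step 2: The number of values is n = 10.
Step 3: Since n is even, the median is the average of positions 5 and 6:
  Median = (32 + 52) / 2 = 42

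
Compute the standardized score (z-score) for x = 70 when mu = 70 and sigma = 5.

0

Step 1: Recall the z-score formula: z = (x - mu) / sigma
Step 2: Substitute values: z = (70 - 70) / 5
Step 3: z = 0 / 5 = 0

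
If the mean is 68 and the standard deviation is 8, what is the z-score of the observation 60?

-1

Step 1: Recall the z-score formula: z = (x - mu) / sigma
Step 2: Substitute values: z = (60 - 68) / 8
Step 3: z = -8 / 8 = -1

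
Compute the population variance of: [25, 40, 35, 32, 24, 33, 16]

55.9184

Step 1: Compute the mean: (25 + 40 + 35 + 32 + 24 + 33 + 16) / 7 = 29.2857
Step 2: Compute squared deviations from the mean:
  (25 - 29.2857)^2 = 18.3673
  (40 - 29.2857)^2 = 114.7959
  (35 - 29.2857)^2 = 32.6531
  (32 - 29.2857)^2 = 7.3673
  (24 - 29.2857)^2 = 27.9388
  (33 - 29.2857)^2 = 13.7959
  (16 - 29.2857)^2 = 176.5102
Step 3: Sum of squared deviations = 391.4286
Step 4: Population variance = 391.4286 / 7 = 55.9184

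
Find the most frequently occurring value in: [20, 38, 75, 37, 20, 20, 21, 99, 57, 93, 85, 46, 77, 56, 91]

20

Step 1: Count the frequency of each value:
  20: appears 3 time(s)
  21: appears 1 time(s)
  37: appears 1 time(s)
  38: appears 1 time(s)
  46: appears 1 time(s)
  56: appears 1 time(s)
  57: appears 1 time(s)
  75: appears 1 time(s)
  77: appears 1 time(s)
  85: appears 1 time(s)
  91: appears 1 time(s)
  93: appears 1 time(s)
  99: appears 1 time(s)
Step 2: The value 20 appears most frequently (3 times).
Step 3: Mode = 20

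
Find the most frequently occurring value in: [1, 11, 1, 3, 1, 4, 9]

1

Step 1: Count the frequency of each value:
  1: appears 3 time(s)
  3: appears 1 time(s)
  4: appears 1 time(s)
  9: appears 1 time(s)
  11: appears 1 time(s)
Step 2: The value 1 appears most frequently (3 times).
Step 3: Mode = 1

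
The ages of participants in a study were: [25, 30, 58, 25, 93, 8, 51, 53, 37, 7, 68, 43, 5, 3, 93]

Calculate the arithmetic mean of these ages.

39.9333

Step 1: Sum all values: 25 + 30 + 58 + 25 + 93 + 8 + 51 + 53 + 37 + 7 + 68 + 43 + 5 + 3 + 93 = 599
Step 2: Count the number of values: n = 15
Step 3: Mean = sum / n = 599 / 15 = 39.9333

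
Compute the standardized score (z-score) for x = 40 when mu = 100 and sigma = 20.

-3

Step 1: Recall the z-score formula: z = (x - mu) / sigma
Step 2: Substitute values: z = (40 - 100) / 20
Step 3: z = -60 / 20 = -3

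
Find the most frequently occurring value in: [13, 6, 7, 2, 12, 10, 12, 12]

12

Step 1: Count the frequency of each value:
  2: appears 1 time(s)
  6: appears 1 time(s)
  7: appears 1 time(s)
  10: appears 1 time(s)
  12: appears 3 time(s)
  13: appears 1 time(s)
Step 2: The value 12 appears most frequently (3 times).
Step 3: Mode = 12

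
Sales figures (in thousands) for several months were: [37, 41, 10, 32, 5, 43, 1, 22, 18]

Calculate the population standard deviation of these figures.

14.9204

Step 1: Compute the mean: 23.2222
Step 2: Sum of squared deviations from the mean: 2003.5556
Step 3: Population variance = 2003.5556 / 9 = 222.6173
Step 4: Standard deviation = sqrt(222.6173) = 14.9204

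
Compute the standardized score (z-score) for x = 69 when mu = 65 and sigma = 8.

0.5

Step 1: Recall the z-score formula: z = (x - mu) / sigma
Step 2: Substitute values: z = (69 - 65) / 8
Step 3: z = 4 / 8 = 0.5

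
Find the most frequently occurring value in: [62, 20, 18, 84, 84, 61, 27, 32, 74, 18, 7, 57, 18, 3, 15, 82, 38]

18

Step 1: Count the frequency of each value:
  3: appears 1 time(s)
  7: appears 1 time(s)
  15: appears 1 time(s)
  18: appears 3 time(s)
  20: appears 1 time(s)
  27: appears 1 time(s)
  32: appears 1 time(s)
  38: appears 1 time(s)
  57: appears 1 time(s)
  61: appears 1 time(s)
  62: appears 1 time(s)
  74: appears 1 time(s)
  82: appears 1 time(s)
  84: appears 2 time(s)
Step 2: The value 18 appears most frequently (3 times).
Step 3: Mode = 18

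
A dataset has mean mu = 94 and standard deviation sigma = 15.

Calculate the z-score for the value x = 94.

0

Step 1: Recall the z-score formula: z = (x - mu) / sigma
Step 2: Substitute values: z = (94 - 94) / 15
Step 3: z = 0 / 15 = 0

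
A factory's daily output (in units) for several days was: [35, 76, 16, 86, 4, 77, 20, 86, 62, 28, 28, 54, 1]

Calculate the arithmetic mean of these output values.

44.0769

Step 1: Sum all values: 35 + 76 + 16 + 86 + 4 + 77 + 20 + 86 + 62 + 28 + 28 + 54 + 1 = 573
Step 2: Count the number of values: n = 13
Step 3: Mean = sum / n = 573 / 13 = 44.0769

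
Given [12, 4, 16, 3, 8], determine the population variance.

23.84

Step 1: Compute the mean: (12 + 4 + 16 + 3 + 8) / 5 = 8.6
Step 2: Compute squared deviations from the mean:
  (12 - 8.6)^2 = 11.56
  (4 - 8.6)^2 = 21.16
  (16 - 8.6)^2 = 54.76
  (3 - 8.6)^2 = 31.36
  (8 - 8.6)^2 = 0.36
Step 3: Sum of squared deviations = 119.2
Step 4: Population variance = 119.2 / 5 = 23.84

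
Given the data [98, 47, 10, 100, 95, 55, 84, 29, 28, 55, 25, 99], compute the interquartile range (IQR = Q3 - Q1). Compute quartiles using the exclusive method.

69

Step 1: Sort the data: [10, 25, 28, 29, 47, 55, 55, 84, 95, 98, 99, 100]
Step 2: n = 12
Step 3: Using the exclusive quartile method:
  Q1 = 28.25
  Q2 (median) = 55
  Q3 = 97.25
  IQR = Q3 - Q1 = 97.25 - 28.25 = 69
Step 4: IQR = 69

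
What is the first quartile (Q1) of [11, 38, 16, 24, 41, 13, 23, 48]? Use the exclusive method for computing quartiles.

13.75

Step 1: Sort the data: [11, 13, 16, 23, 24, 38, 41, 48]
Step 2: n = 8
Step 3: Using the exclusive quartile method:
  Q1 = 13.75
  Q2 (median) = 23.5
  Q3 = 40.25
  IQR = Q3 - Q1 = 40.25 - 13.75 = 26.5
Step 4: Q1 = 13.75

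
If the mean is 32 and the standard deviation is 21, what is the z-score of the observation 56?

1.1429

Step 1: Recall the z-score formula: z = (x - mu) / sigma
Step 2: Substitute values: z = (56 - 32) / 21
Step 3: z = 24 / 21 = 1.1429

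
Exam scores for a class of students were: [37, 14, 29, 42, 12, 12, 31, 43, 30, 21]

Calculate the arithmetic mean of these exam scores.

27.1

Step 1: Sum all values: 37 + 14 + 29 + 42 + 12 + 12 + 31 + 43 + 30 + 21 = 271
Step 2: Count the number of values: n = 10
Step 3: Mean = sum / n = 271 / 10 = 27.1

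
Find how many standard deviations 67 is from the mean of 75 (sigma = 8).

-1

Step 1: Recall the z-score formula: z = (x - mu) / sigma
Step 2: Substitute values: z = (67 - 75) / 8
Step 3: z = -8 / 8 = -1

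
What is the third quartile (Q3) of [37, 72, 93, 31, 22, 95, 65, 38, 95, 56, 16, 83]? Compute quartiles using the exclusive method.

90.5

Step 1: Sort the data: [16, 22, 31, 37, 38, 56, 65, 72, 83, 93, 95, 95]
Step 2: n = 12
Step 3: Using the exclusive quartile method:
  Q1 = 32.5
  Q2 (median) = 60.5
  Q3 = 90.5
  IQR = Q3 - Q1 = 90.5 - 32.5 = 58
Step 4: Q3 = 90.5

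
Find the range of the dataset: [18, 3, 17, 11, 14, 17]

15

Step 1: Identify the maximum value: max = 18
Step 2: Identify the minimum value: min = 3
Step 3: Range = max - min = 18 - 3 = 15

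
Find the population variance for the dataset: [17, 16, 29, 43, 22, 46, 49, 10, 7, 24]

204.41

Step 1: Compute the mean: (17 + 16 + 29 + 43 + 22 + 46 + 49 + 10 + 7 + 24) / 10 = 26.3
Step 2: Compute squared deviations from the mean:
  (17 - 26.3)^2 = 86.49
  (16 - 26.3)^2 = 106.09
  (29 - 26.3)^2 = 7.29
  (43 - 26.3)^2 = 278.89
  (22 - 26.3)^2 = 18.49
  (46 - 26.3)^2 = 388.09
  (49 - 26.3)^2 = 515.29
  (10 - 26.3)^2 = 265.69
  (7 - 26.3)^2 = 372.49
  (24 - 26.3)^2 = 5.29
Step 3: Sum of squared deviations = 2044.1
Step 4: Population variance = 2044.1 / 10 = 204.41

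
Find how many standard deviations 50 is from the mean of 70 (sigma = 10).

-2

Step 1: Recall the z-score formula: z = (x - mu) / sigma
Step 2: Substitute values: z = (50 - 70) / 10
Step 3: z = -20 / 10 = -2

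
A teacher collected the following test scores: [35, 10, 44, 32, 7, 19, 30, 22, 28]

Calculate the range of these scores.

37

Step 1: Identify the maximum value: max = 44
Step 2: Identify the minimum value: min = 7
Step 3: Range = max - min = 44 - 7 = 37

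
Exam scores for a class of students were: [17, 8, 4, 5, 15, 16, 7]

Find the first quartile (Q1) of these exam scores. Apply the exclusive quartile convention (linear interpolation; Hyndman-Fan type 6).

5

Step 1: Sort the data: [4, 5, 7, 8, 15, 16, 17]
Step 2: n = 7
Step 3: Using the exclusive quartile method:
  Q1 = 5
  Q2 (median) = 8
  Q3 = 16
  IQR = Q3 - Q1 = 16 - 5 = 11
Step 4: Q1 = 5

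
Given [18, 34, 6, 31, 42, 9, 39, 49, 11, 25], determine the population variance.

202.04

Step 1: Compute the mean: (18 + 34 + 6 + 31 + 42 + 9 + 39 + 49 + 11 + 25) / 10 = 26.4
Step 2: Compute squared deviations from the mean:
  (18 - 26.4)^2 = 70.56
  (34 - 26.4)^2 = 57.76
  (6 - 26.4)^2 = 416.16
  (31 - 26.4)^2 = 21.16
  (42 - 26.4)^2 = 243.36
  (9 - 26.4)^2 = 302.76
  (39 - 26.4)^2 = 158.76
  (49 - 26.4)^2 = 510.76
  (11 - 26.4)^2 = 237.16
  (25 - 26.4)^2 = 1.96
Step 3: Sum of squared deviations = 2020.4
Step 4: Population variance = 2020.4 / 10 = 202.04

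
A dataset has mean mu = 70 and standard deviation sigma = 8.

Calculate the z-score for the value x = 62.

-1

Step 1: Recall the z-score formula: z = (x - mu) / sigma
Step 2: Substitute values: z = (62 - 70) / 8
Step 3: z = -8 / 8 = -1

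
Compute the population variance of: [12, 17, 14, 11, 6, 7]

14.4722

Step 1: Compute the mean: (12 + 17 + 14 + 11 + 6 + 7) / 6 = 11.1667
Step 2: Compute squared deviations from the mean:
  (12 - 11.1667)^2 = 0.6944
  (17 - 11.1667)^2 = 34.0278
  (14 - 11.1667)^2 = 8.0278
  (11 - 11.1667)^2 = 0.0278
  (6 - 11.1667)^2 = 26.6944
  (7 - 11.1667)^2 = 17.3611
Step 3: Sum of squared deviations = 86.8333
Step 4: Population variance = 86.8333 / 6 = 14.4722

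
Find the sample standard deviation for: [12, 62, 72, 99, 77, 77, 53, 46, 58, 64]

23.0362

Step 1: Compute the mean: 62
Step 2: Sum of squared deviations from the mean: 4776
Step 3: Sample variance = 4776 / 9 = 530.6667
Step 4: Standard deviation = sqrt(530.6667) = 23.0362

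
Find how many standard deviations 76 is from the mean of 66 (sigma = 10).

1

Step 1: Recall the z-score formula: z = (x - mu) / sigma
Step 2: Substitute values: z = (76 - 66) / 10
Step 3: z = 10 / 10 = 1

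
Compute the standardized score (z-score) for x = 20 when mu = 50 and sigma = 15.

-2

Step 1: Recall the z-score formula: z = (x - mu) / sigma
Step 2: Substitute values: z = (20 - 50) / 15
Step 3: z = -30 / 15 = -2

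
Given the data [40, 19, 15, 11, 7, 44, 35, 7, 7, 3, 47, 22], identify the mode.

7

Step 1: Count the frequency of each value:
  3: appears 1 time(s)
  7: appears 3 time(s)
  11: appears 1 time(s)
  15: appears 1 time(s)
  19: appears 1 time(s)
  22: appears 1 time(s)
  35: appears 1 time(s)
  40: appears 1 time(s)
  44: appears 1 time(s)
  47: appears 1 time(s)
Step 2: The value 7 appears most frequently (3 times).
Step 3: Mode = 7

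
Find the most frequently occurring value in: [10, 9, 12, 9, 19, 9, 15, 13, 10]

9

Step 1: Count the frequency of each value:
  9: appears 3 time(s)
  10: appears 2 time(s)
  12: appears 1 time(s)
  13: appears 1 time(s)
  15: appears 1 time(s)
  19: appears 1 time(s)
Step 2: The value 9 appears most frequently (3 times).
Step 3: Mode = 9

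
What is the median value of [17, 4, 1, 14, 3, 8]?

6

Step 1: Sort the data in ascending order: [1, 3, 4, 8, 14, 17]
Step 2: The number of values is n = 6.
Step 3: Since n is even, the median is the average of positions 3 and 4:
  Median = (4 + 8) / 2 = 6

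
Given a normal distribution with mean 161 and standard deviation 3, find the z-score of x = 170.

3

Step 1: Recall the z-score formula: z = (x - mu) / sigma
Step 2: Substitute values: z = (170 - 161) / 3
Step 3: z = 9 / 3 = 3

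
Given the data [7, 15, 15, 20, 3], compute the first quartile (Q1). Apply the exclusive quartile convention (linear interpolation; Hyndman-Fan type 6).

5

Step 1: Sort the data: [3, 7, 15, 15, 20]
Step 2: n = 5
Step 3: Using the exclusive quartile method:
  Q1 = 5
  Q2 (median) = 15
  Q3 = 17.5
  IQR = Q3 - Q1 = 17.5 - 5 = 12.5
Step 4: Q1 = 5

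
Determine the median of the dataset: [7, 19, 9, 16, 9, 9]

9

Step 1: Sort the data in ascending order: [7, 9, 9, 9, 16, 19]
Step 2: The number of values is n = 6.
Step 3: Since n is even, the median is the average of positions 3 and 4:
  Median = (9 + 9) / 2 = 9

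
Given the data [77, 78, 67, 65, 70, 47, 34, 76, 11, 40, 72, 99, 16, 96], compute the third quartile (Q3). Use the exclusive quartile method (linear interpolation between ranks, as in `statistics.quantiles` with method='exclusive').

77.25

Step 1: Sort the data: [11, 16, 34, 40, 47, 65, 67, 70, 72, 76, 77, 78, 96, 99]
Step 2: n = 14
Step 3: Using the exclusive quartile method:
  Q1 = 38.5
  Q2 (median) = 68.5
  Q3 = 77.25
  IQR = Q3 - Q1 = 77.25 - 38.5 = 38.75
Step 4: Q3 = 77.25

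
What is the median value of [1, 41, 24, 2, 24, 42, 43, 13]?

24

Step 1: Sort the data in ascending order: [1, 2, 13, 24, 24, 41, 42, 43]
Step 2: The number of values is n = 8.
Step 3: Since n is even, the median is the average of positions 4 and 5:
  Median = (24 + 24) / 2 = 24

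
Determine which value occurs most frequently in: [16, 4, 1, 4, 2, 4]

4

Step 1: Count the frequency of each value:
  1: appears 1 time(s)
  2: appears 1 time(s)
  4: appears 3 time(s)
  16: appears 1 time(s)
Step 2: The value 4 appears most frequently (3 times).
Step 3: Mode = 4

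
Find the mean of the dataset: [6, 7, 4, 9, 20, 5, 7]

8.2857

Step 1: Sum all values: 6 + 7 + 4 + 9 + 20 + 5 + 7 = 58
Step 2: Count the number of values: n = 7
Step 3: Mean = sum / n = 58 / 7 = 8.2857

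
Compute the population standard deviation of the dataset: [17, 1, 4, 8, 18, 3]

6.702

Step 1: Compute the mean: 8.5
Step 2: Sum of squared deviations from the mean: 269.5
Step 3: Population variance = 269.5 / 6 = 44.9167
Step 4: Standard deviation = sqrt(44.9167) = 6.702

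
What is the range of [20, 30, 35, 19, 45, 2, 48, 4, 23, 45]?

46

Step 1: Identify the maximum value: max = 48
Step 2: Identify the minimum value: min = 2
Step 3: Range = max - min = 48 - 2 = 46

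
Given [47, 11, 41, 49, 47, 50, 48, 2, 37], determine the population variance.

283.4321

Step 1: Compute the mean: (47 + 11 + 41 + 49 + 47 + 50 + 48 + 2 + 37) / 9 = 36.8889
Step 2: Compute squared deviations from the mean:
  (47 - 36.8889)^2 = 102.2346
  (11 - 36.8889)^2 = 670.2346
  (41 - 36.8889)^2 = 16.9012
  (49 - 36.8889)^2 = 146.679
  (47 - 36.8889)^2 = 102.2346
  (50 - 36.8889)^2 = 171.9012
  (48 - 36.8889)^2 = 123.4568
  (2 - 36.8889)^2 = 1217.2346
  (37 - 36.8889)^2 = 0.0123
Step 3: Sum of squared deviations = 2550.8889
Step 4: Population variance = 2550.8889 / 9 = 283.4321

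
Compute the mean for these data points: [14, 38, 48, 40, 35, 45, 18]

34

Step 1: Sum all values: 14 + 38 + 48 + 40 + 35 + 45 + 18 = 238
Step 2: Count the number of values: n = 7
Step 3: Mean = sum / n = 238 / 7 = 34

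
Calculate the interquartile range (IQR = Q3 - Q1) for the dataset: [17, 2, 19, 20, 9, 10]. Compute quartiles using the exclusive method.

12

Step 1: Sort the data: [2, 9, 10, 17, 19, 20]
Step 2: n = 6
Step 3: Using the exclusive quartile method:
  Q1 = 7.25
  Q2 (median) = 13.5
  Q3 = 19.25
  IQR = Q3 - Q1 = 19.25 - 7.25 = 12
Step 4: IQR = 12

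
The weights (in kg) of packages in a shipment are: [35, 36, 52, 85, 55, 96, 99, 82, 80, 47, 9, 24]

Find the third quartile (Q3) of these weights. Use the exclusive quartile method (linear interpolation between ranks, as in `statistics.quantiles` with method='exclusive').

84.25

Step 1: Sort the data: [9, 24, 35, 36, 47, 52, 55, 80, 82, 85, 96, 99]
Step 2: n = 12
Step 3: Using the exclusive quartile method:
  Q1 = 35.25
  Q2 (median) = 53.5
  Q3 = 84.25
  IQR = Q3 - Q1 = 84.25 - 35.25 = 49
Step 4: Q3 = 84.25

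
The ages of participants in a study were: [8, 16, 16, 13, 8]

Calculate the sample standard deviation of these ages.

4.0249

Step 1: Compute the mean: 12.2
Step 2: Sum of squared deviations from the mean: 64.8
Step 3: Sample variance = 64.8 / 4 = 16.2
Step 4: Standard deviation = sqrt(16.2) = 4.0249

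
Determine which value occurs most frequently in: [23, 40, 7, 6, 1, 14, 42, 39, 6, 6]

6

Step 1: Count the frequency of each value:
  1: appears 1 time(s)
  6: appears 3 time(s)
  7: appears 1 time(s)
  14: appears 1 time(s)
  23: appears 1 time(s)
  39: appears 1 time(s)
  40: appears 1 time(s)
  42: appears 1 time(s)
Step 2: The value 6 appears most frequently (3 times).
Step 3: Mode = 6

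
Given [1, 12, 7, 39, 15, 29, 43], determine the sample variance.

264.1429

Step 1: Compute the mean: (1 + 12 + 7 + 39 + 15 + 29 + 43) / 7 = 20.8571
Step 2: Compute squared deviations from the mean:
  (1 - 20.8571)^2 = 394.3061
  (12 - 20.8571)^2 = 78.449
  (7 - 20.8571)^2 = 192.0204
  (39 - 20.8571)^2 = 329.1633
  (15 - 20.8571)^2 = 34.3061
  (29 - 20.8571)^2 = 66.3061
  (43 - 20.8571)^2 = 490.3061
Step 3: Sum of squared deviations = 1584.8571
Step 4: Sample variance = 1584.8571 / 6 = 264.1429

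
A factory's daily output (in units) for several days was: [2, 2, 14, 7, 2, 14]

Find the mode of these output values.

2

Step 1: Count the frequency of each value:
  2: appears 3 time(s)
  7: appears 1 time(s)
  14: appears 2 time(s)
Step 2: The value 2 appears most frequently (3 times).
Step 3: Mode = 2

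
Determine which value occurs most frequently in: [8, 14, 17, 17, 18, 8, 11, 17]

17

Step 1: Count the frequency of each value:
  8: appears 2 time(s)
  11: appears 1 time(s)
  14: appears 1 time(s)
  17: appears 3 time(s)
  18: appears 1 time(s)
Step 2: The value 17 appears most frequently (3 times).
Step 3: Mode = 17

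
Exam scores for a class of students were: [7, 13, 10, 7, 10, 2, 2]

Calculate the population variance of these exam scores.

14.7755

Step 1: Compute the mean: (7 + 13 + 10 + 7 + 10 + 2 + 2) / 7 = 7.2857
Step 2: Compute squared deviations from the mean:
  (7 - 7.2857)^2 = 0.0816
  (13 - 7.2857)^2 = 32.6531
  (10 - 7.2857)^2 = 7.3673
  (7 - 7.2857)^2 = 0.0816
  (10 - 7.2857)^2 = 7.3673
  (2 - 7.2857)^2 = 27.9388
  (2 - 7.2857)^2 = 27.9388
Step 3: Sum of squared deviations = 103.4286
Step 4: Population variance = 103.4286 / 7 = 14.7755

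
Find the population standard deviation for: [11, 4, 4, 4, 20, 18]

6.7433

Step 1: Compute the mean: 10.1667
Step 2: Sum of squared deviations from the mean: 272.8333
Step 3: Population variance = 272.8333 / 6 = 45.4722
Step 4: Standard deviation = sqrt(45.4722) = 6.7433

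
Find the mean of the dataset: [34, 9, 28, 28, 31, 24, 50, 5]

26.125

Step 1: Sum all values: 34 + 9 + 28 + 28 + 31 + 24 + 50 + 5 = 209
Step 2: Count the number of values: n = 8
Step 3: Mean = sum / n = 209 / 8 = 26.125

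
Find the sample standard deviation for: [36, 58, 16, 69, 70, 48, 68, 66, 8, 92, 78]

25.9934

Step 1: Compute the mean: 55.3636
Step 2: Sum of squared deviations from the mean: 6756.5455
Step 3: Sample variance = 6756.5455 / 10 = 675.6545
Step 4: Standard deviation = sqrt(675.6545) = 25.9934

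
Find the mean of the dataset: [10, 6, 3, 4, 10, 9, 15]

8.1429

Step 1: Sum all values: 10 + 6 + 3 + 4 + 10 + 9 + 15 = 57
Step 2: Count the number of values: n = 7
Step 3: Mean = sum / n = 57 / 7 = 8.1429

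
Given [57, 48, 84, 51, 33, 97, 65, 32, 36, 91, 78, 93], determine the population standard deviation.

23.2706

Step 1: Compute the mean: 63.75
Step 2: Sum of squared deviations from the mean: 6498.25
Step 3: Population variance = 6498.25 / 12 = 541.5208
Step 4: Standard deviation = sqrt(541.5208) = 23.2706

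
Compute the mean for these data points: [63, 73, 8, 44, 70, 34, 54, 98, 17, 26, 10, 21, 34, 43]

42.5

Step 1: Sum all values: 63 + 73 + 8 + 44 + 70 + 34 + 54 + 98 + 17 + 26 + 10 + 21 + 34 + 43 = 595
Step 2: Count the number of values: n = 14
Step 3: Mean = sum / n = 595 / 14 = 42.5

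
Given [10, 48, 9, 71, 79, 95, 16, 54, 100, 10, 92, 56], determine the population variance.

1127.5556

Step 1: Compute the mean: (10 + 48 + 9 + 71 + 79 + 95 + 16 + 54 + 100 + 10 + 92 + 56) / 12 = 53.3333
Step 2: Compute squared deviations from the mean:
  (10 - 53.3333)^2 = 1877.7778
  (48 - 53.3333)^2 = 28.4444
  (9 - 53.3333)^2 = 1965.4444
  (71 - 53.3333)^2 = 312.1111
  (79 - 53.3333)^2 = 658.7778
  (95 - 53.3333)^2 = 1736.1111
  (16 - 53.3333)^2 = 1393.7778
  (54 - 53.3333)^2 = 0.4444
  (100 - 53.3333)^2 = 2177.7778
  (10 - 53.3333)^2 = 1877.7778
  (92 - 53.3333)^2 = 1495.1111
  (56 - 53.3333)^2 = 7.1111
Step 3: Sum of squared deviations = 13530.6667
Step 4: Population variance = 13530.6667 / 12 = 1127.5556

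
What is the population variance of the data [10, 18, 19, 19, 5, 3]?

44.5556

Step 1: Compute the mean: (10 + 18 + 19 + 19 + 5 + 3) / 6 = 12.3333
Step 2: Compute squared deviations from the mean:
  (10 - 12.3333)^2 = 5.4444
  (18 - 12.3333)^2 = 32.1111
  (19 - 12.3333)^2 = 44.4444
  (19 - 12.3333)^2 = 44.4444
  (5 - 12.3333)^2 = 53.7778
  (3 - 12.3333)^2 = 87.1111
Step 3: Sum of squared deviations = 267.3333
Step 4: Population variance = 267.3333 / 6 = 44.5556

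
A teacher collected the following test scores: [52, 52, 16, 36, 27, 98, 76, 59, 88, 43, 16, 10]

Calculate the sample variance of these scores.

830.75

Step 1: Compute the mean: (52 + 52 + 16 + 36 + 27 + 98 + 76 + 59 + 88 + 43 + 16 + 10) / 12 = 47.75
Step 2: Compute squared deviations from the mean:
  (52 - 47.75)^2 = 18.0625
  (52 - 47.75)^2 = 18.0625
  (16 - 47.75)^2 = 1008.0625
  (36 - 47.75)^2 = 138.0625
  (27 - 47.75)^2 = 430.5625
  (98 - 47.75)^2 = 2525.0625
  (76 - 47.75)^2 = 798.0625
  (59 - 47.75)^2 = 126.5625
  (88 - 47.75)^2 = 1620.0625
  (43 - 47.75)^2 = 22.5625
  (16 - 47.75)^2 = 1008.0625
  (10 - 47.75)^2 = 1425.0625
Step 3: Sum of squared deviations = 9138.25
Step 4: Sample variance = 9138.25 / 11 = 830.75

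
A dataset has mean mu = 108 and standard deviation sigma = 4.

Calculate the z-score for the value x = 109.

0.25

Step 1: Recall the z-score formula: z = (x - mu) / sigma
Step 2: Substitute values: z = (109 - 108) / 4
Step 3: z = 1 / 4 = 0.25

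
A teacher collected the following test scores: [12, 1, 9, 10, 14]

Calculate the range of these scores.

13

Step 1: Identify the maximum value: max = 14
Step 2: Identify the minimum value: min = 1
Step 3: Range = max - min = 14 - 1 = 13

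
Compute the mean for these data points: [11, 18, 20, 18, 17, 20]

17.3333

Step 1: Sum all values: 11 + 18 + 20 + 18 + 17 + 20 = 104
Step 2: Count the number of values: n = 6
Step 3: Mean = sum / n = 104 / 6 = 17.3333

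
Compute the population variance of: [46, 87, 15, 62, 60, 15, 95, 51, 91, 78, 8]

911.6529

Step 1: Compute the mean: (46 + 87 + 15 + 62 + 60 + 15 + 95 + 51 + 91 + 78 + 8) / 11 = 55.2727
Step 2: Compute squared deviations from the mean:
  (46 - 55.2727)^2 = 85.9835
  (87 - 55.2727)^2 = 1006.6198
  (15 - 55.2727)^2 = 1621.8926
  (62 - 55.2727)^2 = 45.2562
  (60 - 55.2727)^2 = 22.3471
  (15 - 55.2727)^2 = 1621.8926
  (95 - 55.2727)^2 = 1578.2562
  (51 - 55.2727)^2 = 18.2562
  (91 - 55.2727)^2 = 1276.438
  (78 - 55.2727)^2 = 516.5289
  (8 - 55.2727)^2 = 2234.7107
Step 3: Sum of squared deviations = 10028.1818
Step 4: Population variance = 10028.1818 / 11 = 911.6529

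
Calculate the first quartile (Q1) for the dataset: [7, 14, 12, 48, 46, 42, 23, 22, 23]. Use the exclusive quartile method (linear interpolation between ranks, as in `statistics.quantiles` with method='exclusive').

13

Step 1: Sort the data: [7, 12, 14, 22, 23, 23, 42, 46, 48]
Step 2: n = 9
Step 3: Using the exclusive quartile method:
  Q1 = 13
  Q2 (median) = 23
  Q3 = 44
  IQR = Q3 - Q1 = 44 - 13 = 31
Step 4: Q1 = 13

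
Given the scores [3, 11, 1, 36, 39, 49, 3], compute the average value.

20.2857

Step 1: Sum all values: 3 + 11 + 1 + 36 + 39 + 49 + 3 = 142
Step 2: Count the number of values: n = 7
Step 3: Mean = sum / n = 142 / 7 = 20.2857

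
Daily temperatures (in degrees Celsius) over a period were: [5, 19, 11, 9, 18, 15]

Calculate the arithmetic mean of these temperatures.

12.8333

Step 1: Sum all values: 5 + 19 + 11 + 9 + 18 + 15 = 77
Step 2: Count the number of values: n = 6
Step 3: Mean = sum / n = 77 / 6 = 12.8333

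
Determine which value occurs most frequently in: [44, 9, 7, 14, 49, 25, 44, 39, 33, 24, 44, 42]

44

Step 1: Count the frequency of each value:
  7: appears 1 time(s)
  9: appears 1 time(s)
  14: appears 1 time(s)
  24: appears 1 time(s)
  25: appears 1 time(s)
  33: appears 1 time(s)
  39: appears 1 time(s)
  42: appears 1 time(s)
  44: appears 3 time(s)
  49: appears 1 time(s)
Step 2: The value 44 appears most frequently (3 times).
Step 3: Mode = 44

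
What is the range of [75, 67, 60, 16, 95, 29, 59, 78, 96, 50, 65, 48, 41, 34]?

80

Step 1: Identify the maximum value: max = 96
Step 2: Identify the minimum value: min = 16
Step 3: Range = max - min = 96 - 16 = 80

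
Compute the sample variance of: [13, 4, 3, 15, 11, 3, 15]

31.4762

Step 1: Compute the mean: (13 + 4 + 3 + 15 + 11 + 3 + 15) / 7 = 9.1429
Step 2: Compute squared deviations from the mean:
  (13 - 9.1429)^2 = 14.8776
  (4 - 9.1429)^2 = 26.449
  (3 - 9.1429)^2 = 37.7347
  (15 - 9.1429)^2 = 34.3061
  (11 - 9.1429)^2 = 3.449
  (3 - 9.1429)^2 = 37.7347
  (15 - 9.1429)^2 = 34.3061
Step 3: Sum of squared deviations = 188.8571
Step 4: Sample variance = 188.8571 / 6 = 31.4762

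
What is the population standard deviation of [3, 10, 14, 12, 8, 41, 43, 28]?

14.4347

Step 1: Compute the mean: 19.875
Step 2: Sum of squared deviations from the mean: 1666.875
Step 3: Population variance = 1666.875 / 8 = 208.3594
Step 4: Standard deviation = sqrt(208.3594) = 14.4347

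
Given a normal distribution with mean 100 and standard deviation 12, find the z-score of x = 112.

1

Step 1: Recall the z-score formula: z = (x - mu) / sigma
Step 2: Substitute values: z = (112 - 100) / 12
Step 3: z = 12 / 12 = 1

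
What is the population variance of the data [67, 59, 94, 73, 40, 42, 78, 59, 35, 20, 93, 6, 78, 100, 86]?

746.2667

Step 1: Compute the mean: (67 + 59 + 94 + 73 + 40 + 42 + 78 + 59 + 35 + 20 + 93 + 6 + 78 + 100 + 86) / 15 = 62
Step 2: Compute squared deviations from the mean:
  (67 - 62)^2 = 25
  (59 - 62)^2 = 9
  (94 - 62)^2 = 1024
  (73 - 62)^2 = 121
  (40 - 62)^2 = 484
  (42 - 62)^2 = 400
  (78 - 62)^2 = 256
  (59 - 62)^2 = 9
  (35 - 62)^2 = 729
  (20 - 62)^2 = 1764
  (93 - 62)^2 = 961
  (6 - 62)^2 = 3136
  (78 - 62)^2 = 256
  (100 - 62)^2 = 1444
  (86 - 62)^2 = 576
Step 3: Sum of squared deviations = 11194
Step 4: Population variance = 11194 / 15 = 746.2667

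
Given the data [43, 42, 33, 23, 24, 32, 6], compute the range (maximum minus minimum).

37

Step 1: Identify the maximum value: max = 43
Step 2: Identify the minimum value: min = 6
Step 3: Range = max - min = 43 - 6 = 37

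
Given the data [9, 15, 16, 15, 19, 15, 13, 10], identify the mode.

15

Step 1: Count the frequency of each value:
  9: appears 1 time(s)
  10: appears 1 time(s)
  13: appears 1 time(s)
  15: appears 3 time(s)
  16: appears 1 time(s)
  19: appears 1 time(s)
Step 2: The value 15 appears most frequently (3 times).
Step 3: Mode = 15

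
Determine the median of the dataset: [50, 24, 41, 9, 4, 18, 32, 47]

28

Step 1: Sort the data in ascending order: [4, 9, 18, 24, 32, 41, 47, 50]
Step 2: The number of values is n = 8.
Step 3: Since n is even, the median is the average of positions 4 and 5:
  Median = (24 + 32) / 2 = 28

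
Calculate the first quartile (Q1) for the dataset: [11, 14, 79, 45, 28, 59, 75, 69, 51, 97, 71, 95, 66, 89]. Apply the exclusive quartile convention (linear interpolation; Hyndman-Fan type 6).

40.75

Step 1: Sort the data: [11, 14, 28, 45, 51, 59, 66, 69, 71, 75, 79, 89, 95, 97]
Step 2: n = 14
Step 3: Using the exclusive quartile method:
  Q1 = 40.75
  Q2 (median) = 67.5
  Q3 = 81.5
  IQR = Q3 - Q1 = 81.5 - 40.75 = 40.75
Step 4: Q1 = 40.75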